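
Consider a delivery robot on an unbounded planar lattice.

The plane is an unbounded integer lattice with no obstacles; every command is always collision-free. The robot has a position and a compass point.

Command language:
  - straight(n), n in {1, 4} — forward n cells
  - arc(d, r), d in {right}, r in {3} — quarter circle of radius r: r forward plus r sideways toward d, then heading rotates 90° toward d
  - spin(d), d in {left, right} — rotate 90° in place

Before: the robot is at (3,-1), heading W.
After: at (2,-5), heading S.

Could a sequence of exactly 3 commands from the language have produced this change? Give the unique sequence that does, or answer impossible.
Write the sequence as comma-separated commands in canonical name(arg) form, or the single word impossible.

key: running straight(4) before straight(1) would end elsewhere — order is forced
t0: at (3,-1), heading W
[1] after straight(1): at (2,-1), heading W
[2] after spin(left): at (2,-1), heading S
[3] after straight(4): at (2,-5), heading S
no other 3-command option fits: unique.

straight(1), spin(left), straight(4)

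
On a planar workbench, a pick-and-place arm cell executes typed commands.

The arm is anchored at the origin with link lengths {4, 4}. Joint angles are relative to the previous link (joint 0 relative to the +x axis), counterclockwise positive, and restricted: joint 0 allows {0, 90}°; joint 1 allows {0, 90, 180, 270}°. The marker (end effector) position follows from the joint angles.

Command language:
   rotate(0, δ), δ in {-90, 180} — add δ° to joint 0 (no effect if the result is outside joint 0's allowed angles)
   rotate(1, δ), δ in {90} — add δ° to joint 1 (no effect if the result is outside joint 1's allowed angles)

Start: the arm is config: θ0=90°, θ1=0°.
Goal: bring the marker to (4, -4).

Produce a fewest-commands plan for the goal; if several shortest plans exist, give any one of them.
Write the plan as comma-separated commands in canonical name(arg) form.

from: config: θ0=90°, θ1=0°
t=1 rotate(1, 90) ⇒ config: θ0=90°, θ1=90°
t=2 rotate(1, 90) ⇒ config: θ0=90°, θ1=180°
t=3 rotate(1, 90) ⇒ config: θ0=90°, θ1=270°
t=4 rotate(0, -90) ⇒ config: θ0=0°, θ1=270°
nothing shorter than 4 reaches the goal.

rotate(1, 90), rotate(1, 90), rotate(1, 90), rotate(0, -90)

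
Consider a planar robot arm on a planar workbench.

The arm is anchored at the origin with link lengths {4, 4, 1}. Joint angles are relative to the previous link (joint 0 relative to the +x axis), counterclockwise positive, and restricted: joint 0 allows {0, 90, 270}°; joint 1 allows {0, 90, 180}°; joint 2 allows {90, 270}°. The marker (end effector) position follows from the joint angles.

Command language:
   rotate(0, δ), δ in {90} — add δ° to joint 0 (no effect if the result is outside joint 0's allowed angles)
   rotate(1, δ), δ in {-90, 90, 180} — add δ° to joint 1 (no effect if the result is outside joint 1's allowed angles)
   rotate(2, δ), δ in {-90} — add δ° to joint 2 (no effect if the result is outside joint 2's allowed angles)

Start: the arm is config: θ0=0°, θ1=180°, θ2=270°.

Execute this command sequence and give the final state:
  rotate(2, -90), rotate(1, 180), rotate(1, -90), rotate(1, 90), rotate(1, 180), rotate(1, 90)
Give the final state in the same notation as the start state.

t0: config: θ0=0°, θ1=180°, θ2=270°
[1] after rotate(2, -90): config: θ0=0°, θ1=180°, θ2=270°
[2] after rotate(1, 180): config: θ0=0°, θ1=0°, θ2=270°
[3] after rotate(1, -90): config: θ0=0°, θ1=0°, θ2=270°
[4] after rotate(1, 90): config: θ0=0°, θ1=90°, θ2=270°
[5] after rotate(1, 180): config: θ0=0°, θ1=90°, θ2=270°
[6] after rotate(1, 90): config: θ0=0°, θ1=180°, θ2=270°

config: θ0=0°, θ1=180°, θ2=270°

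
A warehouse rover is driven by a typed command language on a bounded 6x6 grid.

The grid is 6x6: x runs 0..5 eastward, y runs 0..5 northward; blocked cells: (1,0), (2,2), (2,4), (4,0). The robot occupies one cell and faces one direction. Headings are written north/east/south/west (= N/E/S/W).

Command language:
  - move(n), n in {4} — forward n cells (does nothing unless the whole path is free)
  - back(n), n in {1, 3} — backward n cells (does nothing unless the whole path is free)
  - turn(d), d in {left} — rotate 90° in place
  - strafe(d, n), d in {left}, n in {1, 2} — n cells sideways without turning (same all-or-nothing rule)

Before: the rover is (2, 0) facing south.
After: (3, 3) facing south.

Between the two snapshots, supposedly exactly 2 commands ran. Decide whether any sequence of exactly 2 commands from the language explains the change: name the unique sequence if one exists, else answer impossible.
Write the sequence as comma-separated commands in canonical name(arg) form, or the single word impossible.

strafe(left, 1), back(3)

key: heading stays S — no command in the sequence turns
initial: (2, 0) facing south
[1] after strafe(left, 1): (3, 0) facing south
[2] after back(3): (3, 3) facing south
all 36 alternatives checked — unique.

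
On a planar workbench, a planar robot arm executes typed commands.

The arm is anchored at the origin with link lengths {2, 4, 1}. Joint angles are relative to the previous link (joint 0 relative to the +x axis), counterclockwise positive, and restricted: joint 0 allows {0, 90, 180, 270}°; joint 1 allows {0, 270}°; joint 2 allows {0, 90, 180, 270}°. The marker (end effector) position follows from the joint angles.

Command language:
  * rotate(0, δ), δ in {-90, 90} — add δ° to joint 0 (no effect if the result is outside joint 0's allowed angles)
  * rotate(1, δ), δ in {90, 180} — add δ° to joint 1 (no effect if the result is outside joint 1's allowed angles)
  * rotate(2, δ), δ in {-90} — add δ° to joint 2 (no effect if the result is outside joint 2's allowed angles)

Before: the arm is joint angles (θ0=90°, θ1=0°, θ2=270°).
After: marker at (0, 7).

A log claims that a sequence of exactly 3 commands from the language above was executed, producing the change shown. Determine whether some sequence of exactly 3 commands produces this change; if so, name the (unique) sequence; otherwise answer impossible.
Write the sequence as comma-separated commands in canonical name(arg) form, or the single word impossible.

rotate(2, -90), rotate(2, -90), rotate(2, -90)

initial: joint angles (θ0=90°, θ1=0°, θ2=270°)
[1] after rotate(2, -90): joint angles (θ0=90°, θ1=0°, θ2=180°)
[2] after rotate(2, -90): joint angles (θ0=90°, θ1=0°, θ2=90°)
[3] after rotate(2, -90): joint angles (θ0=90°, θ1=0°, θ2=0°)
uniquely the one of 125 3-step routes that fits.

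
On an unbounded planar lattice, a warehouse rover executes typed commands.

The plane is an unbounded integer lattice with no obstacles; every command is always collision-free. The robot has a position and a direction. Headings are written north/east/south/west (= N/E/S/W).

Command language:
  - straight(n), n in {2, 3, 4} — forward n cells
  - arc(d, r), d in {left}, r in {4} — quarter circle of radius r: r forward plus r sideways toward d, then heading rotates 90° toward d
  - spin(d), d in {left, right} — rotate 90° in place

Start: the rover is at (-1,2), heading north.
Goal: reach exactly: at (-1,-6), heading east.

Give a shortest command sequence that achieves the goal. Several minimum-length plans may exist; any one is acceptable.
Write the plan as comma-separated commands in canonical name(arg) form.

spin(left), arc(left, 4), arc(left, 4)

begin: at (-1,2), heading north
t=1 spin(left) ⇒ at (-1,2), heading west
t=2 arc(left, 4) ⇒ at (-5,-2), heading south
t=3 arc(left, 4) ⇒ at (-1,-6), heading east
nothing shorter than 3 reaches the goal.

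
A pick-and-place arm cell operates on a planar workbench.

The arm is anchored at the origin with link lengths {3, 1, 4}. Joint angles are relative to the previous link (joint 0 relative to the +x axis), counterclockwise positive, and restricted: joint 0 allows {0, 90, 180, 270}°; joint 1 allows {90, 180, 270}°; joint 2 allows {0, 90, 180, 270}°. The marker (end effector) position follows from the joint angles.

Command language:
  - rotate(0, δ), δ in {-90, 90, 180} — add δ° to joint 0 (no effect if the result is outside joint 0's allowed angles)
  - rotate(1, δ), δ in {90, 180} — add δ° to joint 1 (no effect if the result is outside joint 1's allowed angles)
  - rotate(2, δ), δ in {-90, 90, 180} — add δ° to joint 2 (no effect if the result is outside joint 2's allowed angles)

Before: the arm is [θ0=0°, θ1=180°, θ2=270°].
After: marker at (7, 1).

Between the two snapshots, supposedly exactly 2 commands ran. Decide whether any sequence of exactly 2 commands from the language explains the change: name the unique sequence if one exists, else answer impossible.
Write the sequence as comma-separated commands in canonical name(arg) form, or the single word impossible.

rotate(1, 90), rotate(1, 180)

key: running rotate(1, 180) before rotate(1, 90) would end elsewhere — order is forced
t0: [θ0=0°, θ1=180°, θ2=270°]
t=1 rotate(1, 90) ⇒ [θ0=0°, θ1=270°, θ2=270°]
t=2 rotate(1, 180) ⇒ [θ0=0°, θ1=90°, θ2=270°]
no rival 2-sequence matches.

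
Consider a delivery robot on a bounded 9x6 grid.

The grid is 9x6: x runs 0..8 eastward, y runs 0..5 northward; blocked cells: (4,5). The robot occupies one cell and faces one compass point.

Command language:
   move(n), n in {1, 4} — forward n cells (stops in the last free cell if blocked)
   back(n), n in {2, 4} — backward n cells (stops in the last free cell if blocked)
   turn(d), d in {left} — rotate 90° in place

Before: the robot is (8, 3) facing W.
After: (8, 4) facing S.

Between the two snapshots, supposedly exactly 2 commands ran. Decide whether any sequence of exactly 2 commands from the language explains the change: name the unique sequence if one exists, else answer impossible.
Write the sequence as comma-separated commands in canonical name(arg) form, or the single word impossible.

impossible

no 2-step route produces this change.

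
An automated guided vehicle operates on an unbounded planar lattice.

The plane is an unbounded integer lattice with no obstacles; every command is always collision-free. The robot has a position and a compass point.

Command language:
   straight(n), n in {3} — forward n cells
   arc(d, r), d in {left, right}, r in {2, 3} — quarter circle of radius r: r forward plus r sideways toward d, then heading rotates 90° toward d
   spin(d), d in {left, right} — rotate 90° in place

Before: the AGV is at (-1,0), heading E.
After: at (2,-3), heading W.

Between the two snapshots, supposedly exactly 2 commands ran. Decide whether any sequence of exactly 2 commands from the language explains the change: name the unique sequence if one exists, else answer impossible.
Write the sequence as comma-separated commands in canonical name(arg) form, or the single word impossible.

key: order matters: swapping arc(right, 3) and spin(right) lands elsewhere
t0: at (-1,0), heading E
t=1 arc(right, 3) ⇒ at (2,-3), heading S
t=2 spin(right) ⇒ at (2,-3), heading W
all 49 alternatives checked — unique.

arc(right, 3), spin(right)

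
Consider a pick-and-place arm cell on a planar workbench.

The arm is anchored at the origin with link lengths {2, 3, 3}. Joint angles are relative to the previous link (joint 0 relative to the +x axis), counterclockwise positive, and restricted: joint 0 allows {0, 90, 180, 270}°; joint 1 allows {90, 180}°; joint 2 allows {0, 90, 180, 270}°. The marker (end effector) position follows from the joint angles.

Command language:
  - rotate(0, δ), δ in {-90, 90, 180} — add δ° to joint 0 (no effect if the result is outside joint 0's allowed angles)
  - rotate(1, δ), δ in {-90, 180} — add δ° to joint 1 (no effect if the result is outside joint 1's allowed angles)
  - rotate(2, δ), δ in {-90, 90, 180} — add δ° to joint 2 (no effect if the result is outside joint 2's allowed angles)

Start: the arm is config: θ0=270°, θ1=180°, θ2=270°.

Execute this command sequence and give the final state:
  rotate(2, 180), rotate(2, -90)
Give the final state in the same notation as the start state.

config: θ0=270°, θ1=180°, θ2=0°

initial: config: θ0=270°, θ1=180°, θ2=270°
1. rotate(2, 180) → config: θ0=270°, θ1=180°, θ2=90°
2. rotate(2, -90) → config: θ0=270°, θ1=180°, θ2=0°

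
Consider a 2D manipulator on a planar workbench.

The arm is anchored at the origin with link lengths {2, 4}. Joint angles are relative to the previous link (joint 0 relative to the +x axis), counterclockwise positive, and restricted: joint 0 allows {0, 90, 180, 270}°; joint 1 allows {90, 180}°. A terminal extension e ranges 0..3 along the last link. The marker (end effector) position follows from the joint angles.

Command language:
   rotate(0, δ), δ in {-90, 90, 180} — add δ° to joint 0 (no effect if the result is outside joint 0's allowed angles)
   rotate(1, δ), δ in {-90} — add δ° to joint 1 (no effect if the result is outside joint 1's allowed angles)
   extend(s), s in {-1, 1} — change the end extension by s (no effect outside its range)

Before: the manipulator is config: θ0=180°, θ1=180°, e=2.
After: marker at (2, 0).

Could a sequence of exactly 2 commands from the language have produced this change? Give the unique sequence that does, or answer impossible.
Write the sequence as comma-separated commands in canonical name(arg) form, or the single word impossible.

initial: config: θ0=180°, θ1=180°, e=2
1. extend(-1) → config: θ0=180°, θ1=180°, e=1
2. extend(-1) → config: θ0=180°, θ1=180°, e=0
uniquely the one of 36 2-step routes that fits.

extend(-1), extend(-1)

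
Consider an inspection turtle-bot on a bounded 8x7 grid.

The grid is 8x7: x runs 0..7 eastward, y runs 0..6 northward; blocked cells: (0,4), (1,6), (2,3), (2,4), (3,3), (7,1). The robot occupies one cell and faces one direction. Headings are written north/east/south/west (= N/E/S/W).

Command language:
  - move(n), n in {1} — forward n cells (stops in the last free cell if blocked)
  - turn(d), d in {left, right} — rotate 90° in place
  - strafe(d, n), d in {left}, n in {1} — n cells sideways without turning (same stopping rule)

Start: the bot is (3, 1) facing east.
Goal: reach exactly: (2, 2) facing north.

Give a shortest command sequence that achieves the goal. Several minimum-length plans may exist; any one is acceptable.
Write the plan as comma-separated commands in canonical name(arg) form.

initial: (3, 1) facing east
[1] after turn(left): (3, 1) facing north
[2] after strafe(left, 1): (2, 1) facing north
[3] after move(1): (2, 2) facing north
nothing shorter than 3 reaches the goal.

turn(left), strafe(left, 1), move(1)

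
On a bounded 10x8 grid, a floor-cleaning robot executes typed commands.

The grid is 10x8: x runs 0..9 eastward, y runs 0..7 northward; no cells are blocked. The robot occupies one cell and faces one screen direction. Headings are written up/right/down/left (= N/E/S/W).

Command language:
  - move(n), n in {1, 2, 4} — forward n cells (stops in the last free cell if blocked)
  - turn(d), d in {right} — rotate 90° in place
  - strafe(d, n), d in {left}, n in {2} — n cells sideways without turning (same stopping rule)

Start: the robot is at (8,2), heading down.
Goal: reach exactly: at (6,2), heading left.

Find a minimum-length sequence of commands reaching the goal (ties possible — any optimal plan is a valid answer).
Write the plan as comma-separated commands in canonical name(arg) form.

initial: at (8,2), heading down
1. turn(right) → at (8,2), heading left
2. move(2) → at (6,2), heading left
minimal: 2 command(s), checked below 2.

turn(right), move(2)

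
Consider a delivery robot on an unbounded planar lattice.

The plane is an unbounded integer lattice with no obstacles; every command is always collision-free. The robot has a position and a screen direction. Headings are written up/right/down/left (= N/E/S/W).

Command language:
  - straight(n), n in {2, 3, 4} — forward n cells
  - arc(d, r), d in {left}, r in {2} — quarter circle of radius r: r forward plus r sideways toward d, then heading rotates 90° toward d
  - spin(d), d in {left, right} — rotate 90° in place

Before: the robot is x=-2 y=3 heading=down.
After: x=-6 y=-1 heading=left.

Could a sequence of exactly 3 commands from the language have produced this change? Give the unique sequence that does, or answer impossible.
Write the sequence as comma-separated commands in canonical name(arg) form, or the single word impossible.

straight(4), spin(right), straight(4)

key: position moved to (-6,-1) AND the heading swung to W — translation plus rotation needed
initial: x=-2 y=3 heading=down
1. straight(4) → x=-2 y=-1 heading=down
2. spin(right) → x=-2 y=-1 heading=left
3. straight(4) → x=-6 y=-1 heading=left
no rival 3-sequence matches.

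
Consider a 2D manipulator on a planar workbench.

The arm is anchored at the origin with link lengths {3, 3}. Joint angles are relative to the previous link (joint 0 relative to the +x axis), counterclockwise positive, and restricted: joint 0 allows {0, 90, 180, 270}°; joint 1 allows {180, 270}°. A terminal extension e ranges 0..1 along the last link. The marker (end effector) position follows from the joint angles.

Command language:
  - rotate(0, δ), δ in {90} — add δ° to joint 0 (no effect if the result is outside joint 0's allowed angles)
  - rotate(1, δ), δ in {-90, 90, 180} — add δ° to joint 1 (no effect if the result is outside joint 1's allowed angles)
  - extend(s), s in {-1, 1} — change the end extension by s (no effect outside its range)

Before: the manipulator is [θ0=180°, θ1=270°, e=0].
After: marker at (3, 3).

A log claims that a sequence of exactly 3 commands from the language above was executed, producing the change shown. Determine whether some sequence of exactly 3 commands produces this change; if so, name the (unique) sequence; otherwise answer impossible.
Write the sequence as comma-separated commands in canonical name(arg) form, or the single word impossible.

start: [θ0=180°, θ1=270°, e=0]
t=1 rotate(0, 90) ⇒ [θ0=270°, θ1=270°, e=0]
t=2 rotate(0, 90) ⇒ [θ0=0°, θ1=270°, e=0]
t=3 rotate(0, 90) ⇒ [θ0=90°, θ1=270°, e=0]
all 216 alternatives checked — unique.

rotate(0, 90), rotate(0, 90), rotate(0, 90)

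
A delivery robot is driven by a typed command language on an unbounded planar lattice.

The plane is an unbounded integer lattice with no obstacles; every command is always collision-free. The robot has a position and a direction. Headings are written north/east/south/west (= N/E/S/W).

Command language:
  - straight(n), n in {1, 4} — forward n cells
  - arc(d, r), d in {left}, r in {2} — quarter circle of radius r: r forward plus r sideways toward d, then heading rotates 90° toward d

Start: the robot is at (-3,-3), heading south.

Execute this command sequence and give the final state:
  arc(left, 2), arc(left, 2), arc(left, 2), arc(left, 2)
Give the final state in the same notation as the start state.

at (-3,-3), heading south

from: at (-3,-3), heading south
[1] after arc(left, 2): at (-1,-5), heading east
[2] after arc(left, 2): at (1,-3), heading north
[3] after arc(left, 2): at (-1,-1), heading west
[4] after arc(left, 2): at (-3,-3), heading south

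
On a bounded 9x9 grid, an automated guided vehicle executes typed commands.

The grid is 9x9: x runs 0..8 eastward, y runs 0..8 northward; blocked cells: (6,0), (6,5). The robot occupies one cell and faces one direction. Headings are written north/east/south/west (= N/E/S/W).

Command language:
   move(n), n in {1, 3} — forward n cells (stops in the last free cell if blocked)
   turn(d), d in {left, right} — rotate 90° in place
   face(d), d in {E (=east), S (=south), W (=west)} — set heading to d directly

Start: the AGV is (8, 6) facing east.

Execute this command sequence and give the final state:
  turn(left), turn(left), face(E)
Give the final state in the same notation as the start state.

from: (8, 6) facing east
1. turn(left) → (8, 6) facing north
2. turn(left) → (8, 6) facing west
3. face(E) → (8, 6) facing east

(8, 6) facing east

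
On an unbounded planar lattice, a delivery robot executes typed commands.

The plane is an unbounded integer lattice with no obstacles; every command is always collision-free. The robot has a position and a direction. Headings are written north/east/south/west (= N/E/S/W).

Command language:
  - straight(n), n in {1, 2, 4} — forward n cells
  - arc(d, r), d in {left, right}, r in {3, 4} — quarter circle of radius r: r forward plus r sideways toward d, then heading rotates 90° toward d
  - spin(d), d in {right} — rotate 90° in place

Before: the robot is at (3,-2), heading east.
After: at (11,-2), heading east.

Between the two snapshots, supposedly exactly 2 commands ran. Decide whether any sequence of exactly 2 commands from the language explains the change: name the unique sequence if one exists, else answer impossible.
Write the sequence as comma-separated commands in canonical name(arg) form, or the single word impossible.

key: still facing E at the end — nothing in the sequence rotates
start: at (3,-2), heading east
1. straight(4) → at (7,-2), heading east
2. straight(4) → at (11,-2), heading east
uniquely the one of 64 2-step routes that fits.

straight(4), straight(4)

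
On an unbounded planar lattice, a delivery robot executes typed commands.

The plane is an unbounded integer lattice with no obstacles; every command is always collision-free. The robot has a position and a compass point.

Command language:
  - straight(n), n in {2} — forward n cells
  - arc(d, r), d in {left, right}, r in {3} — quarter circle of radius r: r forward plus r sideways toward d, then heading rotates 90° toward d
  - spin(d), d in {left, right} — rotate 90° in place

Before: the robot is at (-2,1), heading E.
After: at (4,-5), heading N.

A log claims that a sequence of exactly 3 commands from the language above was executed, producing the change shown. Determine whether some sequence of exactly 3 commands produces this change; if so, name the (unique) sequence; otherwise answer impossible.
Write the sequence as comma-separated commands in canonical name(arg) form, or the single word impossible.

arc(right, 3), arc(left, 3), spin(left)

key: cell and facing (now N) both changed — the 3 commands mix motion and turning
start: at (-2,1), heading E
[1] after arc(right, 3): at (1,-2), heading S
[2] after arc(left, 3): at (4,-5), heading E
[3] after spin(left): at (4,-5), heading N
no rival 3-sequence matches.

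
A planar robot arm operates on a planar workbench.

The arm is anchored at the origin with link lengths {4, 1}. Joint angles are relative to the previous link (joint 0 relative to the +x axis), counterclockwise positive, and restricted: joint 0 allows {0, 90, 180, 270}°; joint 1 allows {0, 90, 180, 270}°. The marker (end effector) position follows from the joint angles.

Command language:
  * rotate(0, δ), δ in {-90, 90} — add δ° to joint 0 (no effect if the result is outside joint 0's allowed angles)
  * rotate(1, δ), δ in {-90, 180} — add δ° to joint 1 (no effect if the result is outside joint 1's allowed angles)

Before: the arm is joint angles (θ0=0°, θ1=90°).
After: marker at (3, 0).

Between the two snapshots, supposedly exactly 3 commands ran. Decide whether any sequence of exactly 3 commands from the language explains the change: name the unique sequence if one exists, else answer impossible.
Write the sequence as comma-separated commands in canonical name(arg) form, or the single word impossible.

from: joint angles (θ0=0°, θ1=90°)
[1] after rotate(1, -90): joint angles (θ0=0°, θ1=0°)
[2] after rotate(1, -90): joint angles (θ0=0°, θ1=270°)
[3] after rotate(1, -90): joint angles (θ0=0°, θ1=180°)
no other 3-command option fits: unique.

rotate(1, -90), rotate(1, -90), rotate(1, -90)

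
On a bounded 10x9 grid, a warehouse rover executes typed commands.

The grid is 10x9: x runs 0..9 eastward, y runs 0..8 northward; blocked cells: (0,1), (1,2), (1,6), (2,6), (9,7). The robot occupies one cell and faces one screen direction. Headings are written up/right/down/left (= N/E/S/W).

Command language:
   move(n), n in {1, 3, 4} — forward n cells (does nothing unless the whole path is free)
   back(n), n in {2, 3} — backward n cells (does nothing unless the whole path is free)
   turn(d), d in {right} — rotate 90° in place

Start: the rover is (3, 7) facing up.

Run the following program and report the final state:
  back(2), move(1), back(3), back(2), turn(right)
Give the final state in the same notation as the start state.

start: (3, 7) facing up
t=1 back(2) ⇒ (3, 5) facing up
t=2 move(1) ⇒ (3, 6) facing up
t=3 back(3) ⇒ (3, 3) facing up
t=4 back(2) ⇒ (3, 1) facing up
t=5 turn(right) ⇒ (3, 1) facing right

(3, 1) facing right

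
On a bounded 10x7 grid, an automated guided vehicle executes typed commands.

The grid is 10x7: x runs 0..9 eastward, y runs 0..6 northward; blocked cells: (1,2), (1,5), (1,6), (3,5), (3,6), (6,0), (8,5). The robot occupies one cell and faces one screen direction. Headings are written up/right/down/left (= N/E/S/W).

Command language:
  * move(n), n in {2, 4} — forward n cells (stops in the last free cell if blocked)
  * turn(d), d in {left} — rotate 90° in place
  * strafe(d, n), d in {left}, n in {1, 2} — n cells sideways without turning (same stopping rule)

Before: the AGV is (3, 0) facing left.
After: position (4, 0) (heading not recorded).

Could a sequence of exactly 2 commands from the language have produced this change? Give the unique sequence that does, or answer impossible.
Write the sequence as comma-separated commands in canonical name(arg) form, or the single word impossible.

turn(left), strafe(left, 1)

key: order matters: swapping turn(left) and strafe(left, 1) lands elsewhere
initial: (3, 0) facing left
t=1 turn(left) ⇒ (3, 0) facing down
t=2 strafe(left, 1) ⇒ (4, 0) facing down
no other 2-command option fits: unique.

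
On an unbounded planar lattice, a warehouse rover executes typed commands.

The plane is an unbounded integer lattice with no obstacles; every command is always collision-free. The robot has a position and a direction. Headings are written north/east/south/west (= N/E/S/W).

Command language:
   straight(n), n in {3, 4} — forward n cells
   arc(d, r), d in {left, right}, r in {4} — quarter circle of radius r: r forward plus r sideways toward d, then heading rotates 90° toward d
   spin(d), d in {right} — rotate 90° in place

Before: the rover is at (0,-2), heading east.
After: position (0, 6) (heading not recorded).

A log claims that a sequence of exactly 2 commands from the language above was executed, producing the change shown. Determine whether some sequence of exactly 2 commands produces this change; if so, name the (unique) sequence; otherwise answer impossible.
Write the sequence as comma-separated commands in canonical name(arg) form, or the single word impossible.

arc(left, 4), arc(left, 4)

t0: at (0,-2), heading east
[1] after arc(left, 4): at (4,2), heading north
[2] after arc(left, 4): at (0,6), heading west
uniquely the one of 25 2-step routes that fits.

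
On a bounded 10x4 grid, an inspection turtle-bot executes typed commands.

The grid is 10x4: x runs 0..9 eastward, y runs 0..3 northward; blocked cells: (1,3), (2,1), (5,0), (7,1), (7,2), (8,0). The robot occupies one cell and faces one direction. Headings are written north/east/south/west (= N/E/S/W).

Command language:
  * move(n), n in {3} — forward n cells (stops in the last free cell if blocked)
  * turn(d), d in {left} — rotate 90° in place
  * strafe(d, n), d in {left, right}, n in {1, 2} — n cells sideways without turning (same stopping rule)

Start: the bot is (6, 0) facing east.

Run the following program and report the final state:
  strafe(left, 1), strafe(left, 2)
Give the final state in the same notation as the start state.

(6, 3) facing east

start: (6, 0) facing east
t=1 strafe(left, 1) ⇒ (6, 1) facing east
t=2 strafe(left, 2) ⇒ (6, 3) facing east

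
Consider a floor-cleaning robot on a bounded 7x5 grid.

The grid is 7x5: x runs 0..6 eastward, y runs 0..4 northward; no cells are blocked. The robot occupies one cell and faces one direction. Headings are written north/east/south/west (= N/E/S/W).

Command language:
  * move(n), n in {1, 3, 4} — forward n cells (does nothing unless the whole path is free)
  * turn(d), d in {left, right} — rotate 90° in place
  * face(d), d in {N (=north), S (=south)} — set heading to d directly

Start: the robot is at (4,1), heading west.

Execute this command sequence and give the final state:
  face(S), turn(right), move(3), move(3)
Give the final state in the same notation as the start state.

from: at (4,1), heading west
t=1 face(S) ⇒ at (4,1), heading south
t=2 turn(right) ⇒ at (4,1), heading west
t=3 move(3) ⇒ at (1,1), heading west
t=4 move(3) ⇒ at (1,1), heading west

at (1,1), heading west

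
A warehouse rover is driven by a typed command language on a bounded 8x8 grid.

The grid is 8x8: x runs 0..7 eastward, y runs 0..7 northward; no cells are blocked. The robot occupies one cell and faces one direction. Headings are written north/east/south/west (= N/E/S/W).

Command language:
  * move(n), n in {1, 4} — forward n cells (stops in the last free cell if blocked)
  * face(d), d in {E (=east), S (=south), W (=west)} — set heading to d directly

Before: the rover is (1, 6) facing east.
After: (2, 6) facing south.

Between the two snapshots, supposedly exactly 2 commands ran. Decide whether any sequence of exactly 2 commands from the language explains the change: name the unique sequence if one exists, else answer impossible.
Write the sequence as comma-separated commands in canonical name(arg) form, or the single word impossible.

key: position moved to (2,6) AND the heading swung to S — translation plus rotation needed
t0: (1, 6) facing east
t=1 move(1) ⇒ (2, 6) facing east
t=2 face(S) ⇒ (2, 6) facing south
no other 2-command option fits: unique.

move(1), face(S)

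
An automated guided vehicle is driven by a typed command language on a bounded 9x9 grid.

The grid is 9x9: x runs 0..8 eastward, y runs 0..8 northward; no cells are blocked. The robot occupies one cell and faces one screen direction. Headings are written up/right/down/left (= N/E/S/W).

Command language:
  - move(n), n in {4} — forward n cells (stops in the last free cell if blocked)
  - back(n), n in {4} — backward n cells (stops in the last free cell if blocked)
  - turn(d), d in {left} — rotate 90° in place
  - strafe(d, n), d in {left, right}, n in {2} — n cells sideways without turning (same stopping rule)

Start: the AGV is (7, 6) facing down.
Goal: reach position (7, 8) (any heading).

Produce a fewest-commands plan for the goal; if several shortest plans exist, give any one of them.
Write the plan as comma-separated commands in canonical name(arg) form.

back(4)

begin: (7, 6) facing down
t=1 back(4) ⇒ (7, 8) facing down
no 0-step plan works, so 1 is optimal.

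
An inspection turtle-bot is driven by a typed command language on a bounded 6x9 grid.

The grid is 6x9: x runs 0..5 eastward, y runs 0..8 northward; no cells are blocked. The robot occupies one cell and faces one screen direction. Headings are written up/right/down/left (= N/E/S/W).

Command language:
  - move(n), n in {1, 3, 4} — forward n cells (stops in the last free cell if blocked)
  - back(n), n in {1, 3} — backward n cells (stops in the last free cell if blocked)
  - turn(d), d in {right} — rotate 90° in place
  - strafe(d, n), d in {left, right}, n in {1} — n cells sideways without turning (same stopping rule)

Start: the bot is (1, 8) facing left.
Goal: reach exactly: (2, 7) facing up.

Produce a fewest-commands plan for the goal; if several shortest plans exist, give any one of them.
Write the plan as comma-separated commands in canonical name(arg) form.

t0: (1, 8) facing left
1. back(1) → (2, 8) facing left
2. turn(right) → (2, 8) facing up
3. back(1) → (2, 7) facing up
shorter routes all fall short; 3 is best.

back(1), turn(right), back(1)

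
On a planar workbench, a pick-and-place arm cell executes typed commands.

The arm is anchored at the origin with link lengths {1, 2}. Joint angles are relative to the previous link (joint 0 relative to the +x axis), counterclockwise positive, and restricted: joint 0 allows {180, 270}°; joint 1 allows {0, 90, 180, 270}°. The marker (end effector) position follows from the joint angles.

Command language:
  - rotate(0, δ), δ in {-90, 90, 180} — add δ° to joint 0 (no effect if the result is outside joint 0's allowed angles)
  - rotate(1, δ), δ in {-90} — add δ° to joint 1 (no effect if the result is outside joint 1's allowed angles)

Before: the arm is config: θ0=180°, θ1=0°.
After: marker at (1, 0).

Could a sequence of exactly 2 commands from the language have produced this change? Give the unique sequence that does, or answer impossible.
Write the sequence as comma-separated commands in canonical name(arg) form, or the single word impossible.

rotate(1, -90), rotate(1, -90)

from: config: θ0=180°, θ1=0°
t=1 rotate(1, -90) ⇒ config: θ0=180°, θ1=270°
t=2 rotate(1, -90) ⇒ config: θ0=180°, θ1=180°
all 16 alternatives checked — unique.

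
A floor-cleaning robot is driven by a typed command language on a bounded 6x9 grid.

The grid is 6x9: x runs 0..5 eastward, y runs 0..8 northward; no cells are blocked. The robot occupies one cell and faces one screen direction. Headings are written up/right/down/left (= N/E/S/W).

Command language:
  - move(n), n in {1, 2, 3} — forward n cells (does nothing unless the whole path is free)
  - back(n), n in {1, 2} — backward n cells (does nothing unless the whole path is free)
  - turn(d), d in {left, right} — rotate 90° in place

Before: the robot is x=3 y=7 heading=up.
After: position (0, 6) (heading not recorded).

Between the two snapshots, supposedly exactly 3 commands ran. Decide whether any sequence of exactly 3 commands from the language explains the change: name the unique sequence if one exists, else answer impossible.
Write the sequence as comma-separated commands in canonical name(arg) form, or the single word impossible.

back(1), turn(left), move(3)

key: order matters: swapping back(1) and move(3) lands elsewhere
start: x=3 y=7 heading=up
1. back(1) → x=3 y=6 heading=up
2. turn(left) → x=3 y=6 heading=left
3. move(3) → x=0 y=6 heading=left
uniquely the one of 343 3-step routes that fits.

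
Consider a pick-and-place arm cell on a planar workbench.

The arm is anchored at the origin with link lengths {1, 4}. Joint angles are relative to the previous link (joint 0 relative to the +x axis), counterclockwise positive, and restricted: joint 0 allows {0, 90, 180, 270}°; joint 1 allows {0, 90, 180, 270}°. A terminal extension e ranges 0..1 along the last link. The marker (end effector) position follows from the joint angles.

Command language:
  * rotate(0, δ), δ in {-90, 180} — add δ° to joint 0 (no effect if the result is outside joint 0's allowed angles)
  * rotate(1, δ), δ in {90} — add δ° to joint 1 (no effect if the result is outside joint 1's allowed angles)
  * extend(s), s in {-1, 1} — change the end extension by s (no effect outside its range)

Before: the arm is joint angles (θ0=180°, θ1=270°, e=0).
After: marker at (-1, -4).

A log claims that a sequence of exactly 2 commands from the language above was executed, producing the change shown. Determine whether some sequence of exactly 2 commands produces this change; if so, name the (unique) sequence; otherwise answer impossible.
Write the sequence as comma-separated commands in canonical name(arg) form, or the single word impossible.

rotate(1, 90), rotate(1, 90)

t0: joint angles (θ0=180°, θ1=270°, e=0)
1. rotate(1, 90) → joint angles (θ0=180°, θ1=0°, e=0)
2. rotate(1, 90) → joint angles (θ0=180°, θ1=90°, e=0)
uniquely the one of 25 2-step routes that fits.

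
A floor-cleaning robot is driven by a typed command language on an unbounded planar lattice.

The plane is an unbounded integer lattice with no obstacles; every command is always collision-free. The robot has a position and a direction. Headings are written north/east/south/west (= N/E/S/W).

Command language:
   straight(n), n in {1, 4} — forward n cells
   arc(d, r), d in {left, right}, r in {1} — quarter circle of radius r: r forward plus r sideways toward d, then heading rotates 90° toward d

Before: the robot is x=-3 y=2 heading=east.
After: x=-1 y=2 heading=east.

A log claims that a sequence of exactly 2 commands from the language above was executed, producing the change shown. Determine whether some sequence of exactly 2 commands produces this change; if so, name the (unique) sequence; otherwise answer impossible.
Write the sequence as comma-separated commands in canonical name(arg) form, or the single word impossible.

straight(1), straight(1)

key: still facing E at the end — nothing in the sequence rotates
start: x=-3 y=2 heading=east
[1] after straight(1): x=-2 y=2 heading=east
[2] after straight(1): x=-1 y=2 heading=east
all 16 alternatives checked — unique.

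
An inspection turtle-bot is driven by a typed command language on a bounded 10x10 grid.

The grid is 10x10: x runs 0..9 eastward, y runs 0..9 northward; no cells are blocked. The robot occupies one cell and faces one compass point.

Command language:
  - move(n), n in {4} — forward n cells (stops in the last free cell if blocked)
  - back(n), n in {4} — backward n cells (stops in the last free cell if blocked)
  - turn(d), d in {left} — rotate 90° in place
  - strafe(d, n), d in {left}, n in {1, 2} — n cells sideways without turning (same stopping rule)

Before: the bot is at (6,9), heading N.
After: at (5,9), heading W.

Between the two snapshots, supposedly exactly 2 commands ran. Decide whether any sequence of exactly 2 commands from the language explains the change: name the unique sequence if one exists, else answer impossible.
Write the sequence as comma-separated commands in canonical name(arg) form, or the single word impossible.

key: position moved to (5,9) AND the heading swung to W — translation plus rotation needed
t0: at (6,9), heading N
1. strafe(left, 1) → at (5,9), heading N
2. turn(left) → at (5,9), heading W
no other 2-command option fits: unique.

strafe(left, 1), turn(left)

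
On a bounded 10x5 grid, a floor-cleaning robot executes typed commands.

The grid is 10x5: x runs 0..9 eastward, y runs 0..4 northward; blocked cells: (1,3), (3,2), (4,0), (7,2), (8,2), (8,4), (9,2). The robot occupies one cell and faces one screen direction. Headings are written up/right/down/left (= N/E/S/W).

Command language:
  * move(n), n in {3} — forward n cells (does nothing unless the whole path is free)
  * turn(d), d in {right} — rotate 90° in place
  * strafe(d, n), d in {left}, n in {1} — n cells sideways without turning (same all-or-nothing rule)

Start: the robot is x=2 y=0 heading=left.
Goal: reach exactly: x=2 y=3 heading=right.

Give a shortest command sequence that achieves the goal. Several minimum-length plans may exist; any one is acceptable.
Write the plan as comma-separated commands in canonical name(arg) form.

turn(right), move(3), turn(right)

begin: x=2 y=0 heading=left
t=1 turn(right) ⇒ x=2 y=0 heading=up
t=2 move(3) ⇒ x=2 y=3 heading=up
t=3 turn(right) ⇒ x=2 y=3 heading=right
shorter routes all fall short; 3 is best.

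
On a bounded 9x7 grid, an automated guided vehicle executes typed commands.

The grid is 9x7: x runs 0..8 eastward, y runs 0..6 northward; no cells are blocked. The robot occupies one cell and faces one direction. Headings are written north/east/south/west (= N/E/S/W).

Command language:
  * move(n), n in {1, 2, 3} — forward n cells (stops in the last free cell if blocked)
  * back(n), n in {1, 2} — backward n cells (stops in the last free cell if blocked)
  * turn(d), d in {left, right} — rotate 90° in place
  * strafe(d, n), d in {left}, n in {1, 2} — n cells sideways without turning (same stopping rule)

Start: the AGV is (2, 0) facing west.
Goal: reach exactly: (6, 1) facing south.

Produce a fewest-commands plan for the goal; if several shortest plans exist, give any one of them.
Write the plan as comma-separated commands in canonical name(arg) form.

turn(left), back(1), strafe(left, 2), strafe(left, 2)

begin: (2, 0) facing west
[1] after turn(left): (2, 0) facing south
[2] after back(1): (2, 1) facing south
[3] after strafe(left, 2): (4, 1) facing south
[4] after strafe(left, 2): (6, 1) facing south
shorter routes all fall short; 4 is best.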